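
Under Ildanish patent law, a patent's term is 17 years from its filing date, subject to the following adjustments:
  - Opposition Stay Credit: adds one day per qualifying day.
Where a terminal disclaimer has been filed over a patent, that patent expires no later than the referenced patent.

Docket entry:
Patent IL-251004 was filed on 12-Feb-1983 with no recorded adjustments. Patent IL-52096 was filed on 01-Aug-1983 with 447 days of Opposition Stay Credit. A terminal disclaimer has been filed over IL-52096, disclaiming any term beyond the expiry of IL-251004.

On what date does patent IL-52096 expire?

Natural term of IL-52096:
  Base: filing + 17 years → 1 August 2000.
  Opposition Stay Credit: +447 days → 22 October 2001.
Expiry of referenced patent IL-251004:
  Base: filing + 17 years → 12 February 2000.
Terminal disclaimer: IL-52096 expires on the earlier of 22 October 2001 and 12 February 2000.

February 12, 2000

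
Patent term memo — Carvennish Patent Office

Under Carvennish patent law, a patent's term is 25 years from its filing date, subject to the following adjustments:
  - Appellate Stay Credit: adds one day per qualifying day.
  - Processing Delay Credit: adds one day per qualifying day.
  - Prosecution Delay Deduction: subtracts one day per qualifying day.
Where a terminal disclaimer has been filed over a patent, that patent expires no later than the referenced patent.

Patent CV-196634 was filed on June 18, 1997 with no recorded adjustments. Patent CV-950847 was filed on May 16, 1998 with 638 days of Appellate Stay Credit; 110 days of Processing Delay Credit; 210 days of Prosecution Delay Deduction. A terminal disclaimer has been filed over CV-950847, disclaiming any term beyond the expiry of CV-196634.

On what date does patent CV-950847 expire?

Natural term of CV-950847:
  Base: filing + 25 years → 16 May 2023.
  Appellate Stay Credit: +638 days → 12 February 2025.
  Processing Delay Credit: +110 days → 2 June 2025.
  Prosecution Delay Deduction: −210 days → 4 November 2024.
Expiry of referenced patent CV-196634:
  Base: filing + 25 years → 18 June 2022.
Terminal disclaimer: CV-950847 expires on the earlier of 4 November 2024 and 18 June 2022.

June 18, 2022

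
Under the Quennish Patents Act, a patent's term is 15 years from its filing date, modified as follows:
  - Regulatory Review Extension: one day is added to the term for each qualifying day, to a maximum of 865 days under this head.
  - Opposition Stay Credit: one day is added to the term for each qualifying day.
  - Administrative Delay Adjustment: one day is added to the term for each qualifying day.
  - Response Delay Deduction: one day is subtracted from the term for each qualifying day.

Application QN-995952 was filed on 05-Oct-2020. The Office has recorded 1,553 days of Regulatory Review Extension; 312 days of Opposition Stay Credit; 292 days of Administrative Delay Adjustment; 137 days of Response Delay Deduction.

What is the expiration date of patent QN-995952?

May 29, 2039

Base term: filing date + 15 years → 5 October 2035.
Regulatory Review Extension: 1553 days claimed exceeds the 865-day cap, so +865 days → 16 February 2038.
Opposition Stay Credit: +312 days → 25 December 2038.
Administrative Delay Adjustment: +292 days → 13 October 2039.
Response Delay Deduction: −137 days → 29 May 2039.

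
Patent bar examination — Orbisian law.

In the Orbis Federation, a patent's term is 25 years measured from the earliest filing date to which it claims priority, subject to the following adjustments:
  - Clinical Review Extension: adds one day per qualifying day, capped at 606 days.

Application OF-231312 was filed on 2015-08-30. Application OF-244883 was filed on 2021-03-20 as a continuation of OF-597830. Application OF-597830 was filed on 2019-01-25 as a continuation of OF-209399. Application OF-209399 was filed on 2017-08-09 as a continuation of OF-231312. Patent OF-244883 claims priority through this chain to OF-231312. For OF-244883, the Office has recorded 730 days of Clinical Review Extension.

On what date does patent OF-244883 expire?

Earliest priority filing: 30 August 2015.
Base term: 30 August 2015 + 25 years → 30 August 2040.
Clinical Review Extension: 730 days claimed exceeds the 606-day cap, so +606 days → 28 April 2042.

2042-04-28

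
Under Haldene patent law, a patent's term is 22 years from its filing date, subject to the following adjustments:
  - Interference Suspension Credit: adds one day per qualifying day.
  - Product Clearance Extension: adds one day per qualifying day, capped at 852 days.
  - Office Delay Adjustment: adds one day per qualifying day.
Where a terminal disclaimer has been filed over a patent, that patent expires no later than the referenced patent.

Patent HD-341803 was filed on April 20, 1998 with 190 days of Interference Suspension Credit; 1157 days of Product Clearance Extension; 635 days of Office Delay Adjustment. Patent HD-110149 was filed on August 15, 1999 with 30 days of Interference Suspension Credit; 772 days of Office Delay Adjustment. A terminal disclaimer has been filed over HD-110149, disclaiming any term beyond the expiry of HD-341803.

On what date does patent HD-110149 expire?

Natural term of HD-110149:
  Base: filing + 22 years → 15 August 2021.
  Interference Suspension Credit: +30 days → 14 September 2021.
  Office Delay Adjustment: +772 days → 26 October 2023.
Expiry of referenced patent HD-341803:
  Base: filing + 22 years → 20 April 2020.
  Interference Suspension Credit: +190 days → 27 October 2020.
  Product Clearance Extension: 1157 days claimed exceeds the 852-day cap, so +852 days → 26 February 2023.
  Office Delay Adjustment: +635 days → 22 November 2024.
Terminal disclaimer: HD-110149 expires on the earlier of 26 October 2023 and 22 November 2024.

October 26, 2023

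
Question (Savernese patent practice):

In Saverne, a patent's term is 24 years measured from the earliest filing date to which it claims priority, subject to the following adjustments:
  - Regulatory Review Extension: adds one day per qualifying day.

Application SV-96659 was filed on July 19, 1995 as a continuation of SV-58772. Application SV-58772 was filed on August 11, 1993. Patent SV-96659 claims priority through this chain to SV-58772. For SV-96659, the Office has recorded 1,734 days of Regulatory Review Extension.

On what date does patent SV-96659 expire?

May 11, 2022

Earliest priority filing: 11 August 1993.
Base term: 11 August 1993 + 24 years → 11 August 2017.
Regulatory Review Extension: +1734 days → 11 May 2022.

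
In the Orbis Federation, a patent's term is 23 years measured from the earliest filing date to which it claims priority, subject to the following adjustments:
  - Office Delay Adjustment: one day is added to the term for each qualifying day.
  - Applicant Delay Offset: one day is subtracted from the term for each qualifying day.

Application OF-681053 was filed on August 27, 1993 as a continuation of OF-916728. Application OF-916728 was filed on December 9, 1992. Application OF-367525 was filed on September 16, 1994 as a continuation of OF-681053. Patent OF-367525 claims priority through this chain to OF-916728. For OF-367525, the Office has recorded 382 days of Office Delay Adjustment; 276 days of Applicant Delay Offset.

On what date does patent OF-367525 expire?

Earliest priority filing: 9 December 1992.
Base term: 9 December 1992 + 23 years → 9 December 2015.
Office Delay Adjustment: +382 days → 25 December 2016.
Applicant Delay Offset: −276 days → 24 March 2016.

March 24, 2016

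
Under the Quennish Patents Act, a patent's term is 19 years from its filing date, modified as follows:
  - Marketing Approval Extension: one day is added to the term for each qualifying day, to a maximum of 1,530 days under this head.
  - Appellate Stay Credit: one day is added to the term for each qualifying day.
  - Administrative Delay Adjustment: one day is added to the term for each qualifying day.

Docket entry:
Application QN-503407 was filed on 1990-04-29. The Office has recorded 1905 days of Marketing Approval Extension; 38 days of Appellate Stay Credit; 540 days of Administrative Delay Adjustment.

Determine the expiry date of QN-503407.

Base term: filing date + 19 years → 29 April 2009.
Marketing Approval Extension: 1905 days claimed exceeds the 1530-day cap, so +1530 days → 7 July 2013.
Appellate Stay Credit: +38 days → 14 August 2013.
Administrative Delay Adjustment: +540 days → 5 February 2015.

2015-02-05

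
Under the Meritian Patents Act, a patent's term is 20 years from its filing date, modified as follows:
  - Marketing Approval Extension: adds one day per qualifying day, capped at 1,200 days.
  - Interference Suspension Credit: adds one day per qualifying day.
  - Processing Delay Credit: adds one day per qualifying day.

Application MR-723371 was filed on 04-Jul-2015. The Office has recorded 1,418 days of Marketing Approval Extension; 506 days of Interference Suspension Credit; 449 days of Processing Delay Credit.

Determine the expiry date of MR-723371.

2041-05-28

Base term: filing date + 20 years → 4 July 2035.
Marketing Approval Extension: 1418 days claimed exceeds the 1200-day cap, so +1200 days → 16 October 2038.
Interference Suspension Credit: +506 days → 5 March 2040.
Processing Delay Credit: +449 days → 28 May 2041.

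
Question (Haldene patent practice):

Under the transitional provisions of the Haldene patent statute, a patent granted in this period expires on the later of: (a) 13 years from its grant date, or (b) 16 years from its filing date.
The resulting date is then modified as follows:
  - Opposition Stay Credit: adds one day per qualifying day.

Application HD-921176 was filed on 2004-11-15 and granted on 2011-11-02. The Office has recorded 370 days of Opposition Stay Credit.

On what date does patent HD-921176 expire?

2025-11-07

(a) grant + 13 years → 2 November 2024.
(b) filing + 16 years → 15 November 2020.
Later of the two: 2 November 2024.
Opposition Stay Credit: +370 days → 7 November 2025.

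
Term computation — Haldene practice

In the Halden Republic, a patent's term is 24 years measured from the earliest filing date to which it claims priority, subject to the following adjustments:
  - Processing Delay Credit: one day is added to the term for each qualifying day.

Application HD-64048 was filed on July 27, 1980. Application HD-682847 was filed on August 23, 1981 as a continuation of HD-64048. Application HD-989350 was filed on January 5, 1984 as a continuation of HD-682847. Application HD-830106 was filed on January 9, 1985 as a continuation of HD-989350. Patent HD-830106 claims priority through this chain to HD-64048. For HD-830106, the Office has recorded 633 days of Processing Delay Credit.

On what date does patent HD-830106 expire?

2006-04-21

Earliest priority filing: 27 July 1980.
Base term: 27 July 1980 + 24 years → 27 July 2004.
Processing Delay Credit: +633 days → 21 April 2006.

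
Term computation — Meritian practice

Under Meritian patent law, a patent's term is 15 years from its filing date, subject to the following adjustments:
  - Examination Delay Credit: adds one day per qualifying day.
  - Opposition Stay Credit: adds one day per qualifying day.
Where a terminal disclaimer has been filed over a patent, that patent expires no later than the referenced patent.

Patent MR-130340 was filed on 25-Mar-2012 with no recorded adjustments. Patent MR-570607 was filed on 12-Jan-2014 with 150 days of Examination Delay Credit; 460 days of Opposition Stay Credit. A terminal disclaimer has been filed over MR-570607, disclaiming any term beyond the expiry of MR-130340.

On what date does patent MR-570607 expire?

Natural term of MR-570607:
  Base: filing + 15 years → 12 January 2029.
  Examination Delay Credit: +150 days → 11 June 2029.
  Opposition Stay Credit: +460 days → 14 September 2030.
Expiry of referenced patent MR-130340:
  Base: filing + 15 years → 25 March 2027.
Terminal disclaimer: MR-570607 expires on the earlier of 14 September 2030 and 25 March 2027.

March 25, 2027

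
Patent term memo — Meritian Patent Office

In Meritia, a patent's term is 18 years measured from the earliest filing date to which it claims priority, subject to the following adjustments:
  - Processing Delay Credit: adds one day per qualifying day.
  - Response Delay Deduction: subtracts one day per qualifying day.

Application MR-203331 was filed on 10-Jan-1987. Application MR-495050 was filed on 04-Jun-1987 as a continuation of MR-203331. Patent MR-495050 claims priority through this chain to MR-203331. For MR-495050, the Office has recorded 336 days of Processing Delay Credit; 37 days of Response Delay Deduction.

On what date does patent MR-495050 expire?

November 5, 2005

Earliest priority filing: 10 January 1987.
Base term: 10 January 1987 + 18 years → 10 January 2005.
Processing Delay Credit: +336 days → 12 December 2005.
Response Delay Deduction: −37 days → 5 November 2005.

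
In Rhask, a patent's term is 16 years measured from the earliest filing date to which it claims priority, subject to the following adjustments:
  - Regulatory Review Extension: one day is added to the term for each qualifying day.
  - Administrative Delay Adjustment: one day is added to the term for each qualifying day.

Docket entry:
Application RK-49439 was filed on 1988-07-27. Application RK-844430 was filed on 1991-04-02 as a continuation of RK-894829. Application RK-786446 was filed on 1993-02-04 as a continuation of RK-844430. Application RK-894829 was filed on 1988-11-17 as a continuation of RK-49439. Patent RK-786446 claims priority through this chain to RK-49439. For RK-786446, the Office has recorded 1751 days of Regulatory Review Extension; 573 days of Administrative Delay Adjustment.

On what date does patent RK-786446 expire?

2010-12-07

Earliest priority filing: 27 July 1988.
Base term: 27 July 1988 + 16 years → 27 July 2004.
Regulatory Review Extension: +1751 days → 13 May 2009.
Administrative Delay Adjustment: +573 days → 7 December 2010.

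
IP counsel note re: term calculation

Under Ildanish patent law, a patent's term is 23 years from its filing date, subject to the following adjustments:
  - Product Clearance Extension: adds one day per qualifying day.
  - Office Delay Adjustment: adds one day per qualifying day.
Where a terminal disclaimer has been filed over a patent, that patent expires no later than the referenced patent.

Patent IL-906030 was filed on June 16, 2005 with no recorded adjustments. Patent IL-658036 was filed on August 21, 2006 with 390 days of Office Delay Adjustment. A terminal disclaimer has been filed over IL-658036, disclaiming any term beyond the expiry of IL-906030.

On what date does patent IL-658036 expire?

2028-06-16

Natural term of IL-658036:
  Base: filing + 23 years → 21 August 2029.
  Office Delay Adjustment: +390 days → 15 September 2030.
Expiry of referenced patent IL-906030:
  Base: filing + 23 years → 16 June 2028.
Terminal disclaimer: IL-658036 expires on the earlier of 15 September 2030 and 16 June 2028.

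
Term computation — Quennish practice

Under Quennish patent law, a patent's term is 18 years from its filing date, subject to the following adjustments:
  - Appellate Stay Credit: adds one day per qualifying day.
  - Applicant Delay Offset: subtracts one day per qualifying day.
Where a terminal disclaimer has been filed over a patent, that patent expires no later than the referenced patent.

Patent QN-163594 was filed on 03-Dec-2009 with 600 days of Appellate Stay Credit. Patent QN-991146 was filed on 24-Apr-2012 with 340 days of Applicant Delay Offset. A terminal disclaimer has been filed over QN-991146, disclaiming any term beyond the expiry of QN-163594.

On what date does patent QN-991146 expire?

2029-05-19

Natural term of QN-991146:
  Base: filing + 18 years → 24 April 2030.
  Applicant Delay Offset: −340 days → 19 May 2029.
Expiry of referenced patent QN-163594:
  Base: filing + 18 years → 3 December 2027.
  Appellate Stay Credit: +600 days → 25 July 2029.
Terminal disclaimer: QN-991146 expires on the earlier of 19 May 2029 and 25 July 2029.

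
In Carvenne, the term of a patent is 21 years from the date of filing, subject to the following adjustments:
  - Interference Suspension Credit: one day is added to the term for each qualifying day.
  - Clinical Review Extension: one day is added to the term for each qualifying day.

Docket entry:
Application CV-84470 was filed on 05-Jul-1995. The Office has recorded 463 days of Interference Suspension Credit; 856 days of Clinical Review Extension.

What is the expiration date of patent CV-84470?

February 14, 2020

Base term: filing date + 21 years → 5 July 2016.
Interference Suspension Credit: +463 days → 11 October 2017.
Clinical Review Extension: +856 days → 14 February 2020.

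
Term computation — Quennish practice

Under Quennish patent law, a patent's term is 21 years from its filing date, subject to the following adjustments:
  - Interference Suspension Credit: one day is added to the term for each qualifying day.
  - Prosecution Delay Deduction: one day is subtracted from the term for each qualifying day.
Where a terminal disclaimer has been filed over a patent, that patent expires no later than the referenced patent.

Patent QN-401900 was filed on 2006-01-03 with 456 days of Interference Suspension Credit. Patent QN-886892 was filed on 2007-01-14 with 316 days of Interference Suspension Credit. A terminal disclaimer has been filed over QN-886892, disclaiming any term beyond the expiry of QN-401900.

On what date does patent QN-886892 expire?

April 3, 2028

Natural term of QN-886892:
  Base: filing + 21 years → 14 January 2028.
  Interference Suspension Credit: +316 days → 25 November 2028.
Expiry of referenced patent QN-401900:
  Base: filing + 21 years → 3 January 2027.
  Interference Suspension Credit: +456 days → 3 April 2028.
Terminal disclaimer: QN-886892 expires on the earlier of 25 November 2028 and 3 April 2028.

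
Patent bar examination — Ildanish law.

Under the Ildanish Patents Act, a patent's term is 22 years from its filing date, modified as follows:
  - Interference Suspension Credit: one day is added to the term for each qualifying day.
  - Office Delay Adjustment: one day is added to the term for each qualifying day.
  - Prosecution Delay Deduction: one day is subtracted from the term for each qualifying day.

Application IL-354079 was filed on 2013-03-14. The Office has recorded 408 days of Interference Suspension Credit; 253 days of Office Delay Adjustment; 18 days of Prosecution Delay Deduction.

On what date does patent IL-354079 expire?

Base term: filing date + 22 years → 14 March 2035.
Interference Suspension Credit: +408 days → 25 April 2036.
Office Delay Adjustment: +253 days → 3 January 2037.
Prosecution Delay Deduction: −18 days → 16 December 2036.

2036-12-16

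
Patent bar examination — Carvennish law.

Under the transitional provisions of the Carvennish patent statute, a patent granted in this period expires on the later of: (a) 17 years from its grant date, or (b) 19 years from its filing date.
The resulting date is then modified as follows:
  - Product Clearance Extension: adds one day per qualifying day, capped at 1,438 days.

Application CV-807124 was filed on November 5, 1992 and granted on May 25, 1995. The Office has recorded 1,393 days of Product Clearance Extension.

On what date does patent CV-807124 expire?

2016-03-18

(a) grant + 17 years → 25 May 2012.
(b) filing + 19 years → 5 November 2011.
Later of the two: 25 May 2012.
Product Clearance Extension: 1393 days (within the 1438-day cap) → +1393 days → 18 March 2016.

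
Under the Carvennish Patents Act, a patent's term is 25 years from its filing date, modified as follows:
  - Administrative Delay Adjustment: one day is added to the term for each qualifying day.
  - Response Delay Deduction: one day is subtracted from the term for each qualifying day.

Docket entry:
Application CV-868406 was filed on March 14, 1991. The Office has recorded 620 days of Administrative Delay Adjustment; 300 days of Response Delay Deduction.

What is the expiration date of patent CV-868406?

Base term: filing date + 25 years → 14 March 2016.
Administrative Delay Adjustment: +620 days → 24 November 2017.
Response Delay Deduction: −300 days → 28 January 2017.

2017-01-28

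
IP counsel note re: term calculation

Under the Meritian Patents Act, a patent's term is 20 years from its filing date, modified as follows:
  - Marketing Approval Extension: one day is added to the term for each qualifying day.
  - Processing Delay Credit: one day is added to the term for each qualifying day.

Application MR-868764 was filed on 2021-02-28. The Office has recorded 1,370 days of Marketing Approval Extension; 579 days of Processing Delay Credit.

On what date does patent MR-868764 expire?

Base term: filing date + 20 years → 28 February 2041.
Marketing Approval Extension: +1370 days → 29 November 2044.
Processing Delay Credit: +579 days → 1 July 2046.

July 1, 2046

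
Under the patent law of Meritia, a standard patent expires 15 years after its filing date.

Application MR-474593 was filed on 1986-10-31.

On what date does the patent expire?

Filing date + 15 years → 31 October 2001.

October 31, 2001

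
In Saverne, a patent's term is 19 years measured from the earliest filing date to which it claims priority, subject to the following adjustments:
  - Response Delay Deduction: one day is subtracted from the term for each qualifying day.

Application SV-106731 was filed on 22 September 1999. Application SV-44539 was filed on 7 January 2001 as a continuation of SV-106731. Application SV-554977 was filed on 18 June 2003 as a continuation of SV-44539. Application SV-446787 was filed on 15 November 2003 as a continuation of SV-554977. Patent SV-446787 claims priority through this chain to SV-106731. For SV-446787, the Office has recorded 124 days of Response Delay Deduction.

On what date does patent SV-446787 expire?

Earliest priority filing: 22 September 1999.
Base term: 22 September 1999 + 19 years → 22 September 2018.
Response Delay Deduction: −124 days → 21 May 2018.

May 21, 2018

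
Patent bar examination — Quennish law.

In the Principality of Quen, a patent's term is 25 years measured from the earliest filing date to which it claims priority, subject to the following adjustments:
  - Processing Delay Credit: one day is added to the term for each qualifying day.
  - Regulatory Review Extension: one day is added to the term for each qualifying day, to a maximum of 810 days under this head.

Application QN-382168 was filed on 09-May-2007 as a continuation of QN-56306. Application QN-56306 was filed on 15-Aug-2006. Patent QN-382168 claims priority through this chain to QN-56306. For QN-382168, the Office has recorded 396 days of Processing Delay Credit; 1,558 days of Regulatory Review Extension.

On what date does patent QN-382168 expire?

Earliest priority filing: 15 August 2006.
Base term: 15 August 2006 + 25 years → 15 August 2031.
Processing Delay Credit: +396 days → 14 September 2032.
Regulatory Review Extension: 1558 days claimed exceeds the 810-day cap, so +810 days → 3 December 2034.

2034-12-03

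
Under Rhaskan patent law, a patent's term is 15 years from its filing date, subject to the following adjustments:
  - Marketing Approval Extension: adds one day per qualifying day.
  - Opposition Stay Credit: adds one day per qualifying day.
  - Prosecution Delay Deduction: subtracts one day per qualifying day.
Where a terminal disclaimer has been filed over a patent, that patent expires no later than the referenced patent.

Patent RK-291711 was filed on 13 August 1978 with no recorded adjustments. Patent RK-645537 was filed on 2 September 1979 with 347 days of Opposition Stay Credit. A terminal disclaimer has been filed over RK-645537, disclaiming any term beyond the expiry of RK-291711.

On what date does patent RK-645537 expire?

Natural term of RK-645537:
  Base: filing + 15 years → 2 September 1994.
  Opposition Stay Credit: +347 days → 15 August 1995.
Expiry of referenced patent RK-291711:
  Base: filing + 15 years → 13 August 1993.
Terminal disclaimer: RK-645537 expires on the earlier of 15 August 1995 and 13 August 1993.

August 13, 1993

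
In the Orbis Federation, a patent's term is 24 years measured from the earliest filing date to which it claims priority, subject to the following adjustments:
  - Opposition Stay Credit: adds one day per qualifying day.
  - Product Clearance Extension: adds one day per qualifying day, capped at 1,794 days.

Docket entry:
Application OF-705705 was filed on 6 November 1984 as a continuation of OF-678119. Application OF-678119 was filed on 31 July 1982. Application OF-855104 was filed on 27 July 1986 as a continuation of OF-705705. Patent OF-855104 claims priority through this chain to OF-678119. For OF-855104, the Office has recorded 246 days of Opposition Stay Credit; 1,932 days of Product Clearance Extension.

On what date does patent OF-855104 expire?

Earliest priority filing: 31 July 1982.
Base term: 31 July 1982 + 24 years → 31 July 2006.
Opposition Stay Credit: +246 days → 3 April 2007.
Product Clearance Extension: 1932 days claimed exceeds the 1794-day cap, so +1794 days → 1 March 2012.

2012-03-01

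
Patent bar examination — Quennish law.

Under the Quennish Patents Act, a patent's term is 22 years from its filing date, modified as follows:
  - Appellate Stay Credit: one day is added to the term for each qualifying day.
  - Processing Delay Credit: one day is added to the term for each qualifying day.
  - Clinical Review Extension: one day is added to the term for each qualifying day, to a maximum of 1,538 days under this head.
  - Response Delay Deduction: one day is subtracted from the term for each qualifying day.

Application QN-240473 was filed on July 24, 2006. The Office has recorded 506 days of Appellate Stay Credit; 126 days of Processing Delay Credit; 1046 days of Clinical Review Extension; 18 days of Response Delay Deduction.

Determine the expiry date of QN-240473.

February 8, 2033

Base term: filing date + 22 years → 24 July 2028.
Appellate Stay Credit: +506 days → 12 December 2029.
Processing Delay Credit: +126 days → 17 April 2030.
Clinical Review Extension: 1046 days (within the 1538-day cap) → +1046 days → 26 February 2033.
Response Delay Deduction: −18 days → 8 February 2033.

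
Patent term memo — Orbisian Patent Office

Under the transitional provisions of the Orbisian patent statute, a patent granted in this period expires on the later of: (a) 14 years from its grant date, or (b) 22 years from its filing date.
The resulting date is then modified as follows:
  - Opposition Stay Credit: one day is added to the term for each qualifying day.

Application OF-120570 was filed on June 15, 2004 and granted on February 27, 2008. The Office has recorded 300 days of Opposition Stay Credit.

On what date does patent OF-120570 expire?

(a) grant + 14 years → 27 February 2022.
(b) filing + 22 years → 15 June 2026.
Later of the two: 15 June 2026.
Opposition Stay Credit: +300 days → 11 April 2027.

2027-04-11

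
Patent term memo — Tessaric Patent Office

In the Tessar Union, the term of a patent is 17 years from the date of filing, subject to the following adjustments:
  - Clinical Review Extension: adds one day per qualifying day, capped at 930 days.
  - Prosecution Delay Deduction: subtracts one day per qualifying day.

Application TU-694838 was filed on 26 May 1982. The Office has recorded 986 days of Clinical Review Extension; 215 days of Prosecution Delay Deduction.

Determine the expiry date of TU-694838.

2001-05-10

Base term: filing date + 17 years → 26 May 1999.
Clinical Review Extension: 986 days claimed exceeds the 930-day cap, so +930 days → 11 December 2001.
Prosecution Delay Deduction: −215 days → 10 May 2001.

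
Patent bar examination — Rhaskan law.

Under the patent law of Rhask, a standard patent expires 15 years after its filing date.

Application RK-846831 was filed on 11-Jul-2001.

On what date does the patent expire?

July 11, 2016

Filing date + 15 years → 11 July 2016.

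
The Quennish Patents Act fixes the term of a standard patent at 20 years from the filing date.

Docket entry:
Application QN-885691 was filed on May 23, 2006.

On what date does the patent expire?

2026-05-23

Filing date + 20 years → 23 May 2026.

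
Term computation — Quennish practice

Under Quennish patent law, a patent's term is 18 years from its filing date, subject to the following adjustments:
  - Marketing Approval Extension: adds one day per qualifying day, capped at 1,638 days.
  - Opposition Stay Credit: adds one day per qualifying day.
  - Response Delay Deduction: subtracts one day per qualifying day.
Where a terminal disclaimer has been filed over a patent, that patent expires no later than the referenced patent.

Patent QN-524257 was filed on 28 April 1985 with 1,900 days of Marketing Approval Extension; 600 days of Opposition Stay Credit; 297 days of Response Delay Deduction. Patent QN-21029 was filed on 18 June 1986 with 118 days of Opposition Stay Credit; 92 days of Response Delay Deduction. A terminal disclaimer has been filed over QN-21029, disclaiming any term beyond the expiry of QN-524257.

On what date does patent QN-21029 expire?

Natural term of QN-21029:
  Base: filing + 18 years → 18 June 2004.
  Opposition Stay Credit: +118 days → 14 October 2004.
  Response Delay Deduction: −92 days → 14 July 2004.
Expiry of referenced patent QN-524257:
  Base: filing + 18 years → 28 April 2003.
  Marketing Approval Extension: 1900 days claimed exceeds the 1638-day cap, so +1638 days → 22 October 2007.
  Opposition Stay Credit: +600 days → 13 June 2009.
  Response Delay Deduction: −297 days → 20 August 2008.
Terminal disclaimer: QN-21029 expires on the earlier of 14 July 2004 and 20 August 2008.

July 14, 2004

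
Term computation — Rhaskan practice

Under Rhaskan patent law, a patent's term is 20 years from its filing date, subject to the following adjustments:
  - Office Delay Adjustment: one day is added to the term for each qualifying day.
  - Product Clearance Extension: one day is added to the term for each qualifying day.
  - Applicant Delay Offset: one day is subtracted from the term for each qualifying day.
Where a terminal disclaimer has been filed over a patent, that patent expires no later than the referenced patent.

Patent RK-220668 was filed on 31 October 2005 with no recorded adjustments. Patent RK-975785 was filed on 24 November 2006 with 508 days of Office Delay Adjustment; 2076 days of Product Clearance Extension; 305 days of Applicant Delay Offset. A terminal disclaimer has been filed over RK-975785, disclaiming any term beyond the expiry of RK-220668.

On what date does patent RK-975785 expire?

2025-10-31

Natural term of RK-975785:
  Base: filing + 20 years → 24 November 2026.
  Office Delay Adjustment: +508 days → 15 April 2028.
  Product Clearance Extension: +2076 days → 21 December 2033.
  Applicant Delay Offset: −305 days → 19 February 2033.
Expiry of referenced patent RK-220668:
  Base: filing + 20 years → 31 October 2025.
Terminal disclaimer: RK-975785 expires on the earlier of 19 February 2033 and 31 October 2025.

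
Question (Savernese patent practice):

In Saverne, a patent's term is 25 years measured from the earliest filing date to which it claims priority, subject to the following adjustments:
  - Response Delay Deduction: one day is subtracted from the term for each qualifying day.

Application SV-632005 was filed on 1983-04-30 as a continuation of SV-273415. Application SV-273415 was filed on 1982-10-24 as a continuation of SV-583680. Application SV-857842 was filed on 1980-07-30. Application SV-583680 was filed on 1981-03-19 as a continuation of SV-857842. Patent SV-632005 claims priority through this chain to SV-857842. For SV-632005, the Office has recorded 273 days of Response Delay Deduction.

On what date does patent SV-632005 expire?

October 30, 2004

Earliest priority filing: 30 July 1980.
Base term: 30 July 1980 + 25 years → 30 July 2005.
Response Delay Deduction: −273 days → 30 October 2004.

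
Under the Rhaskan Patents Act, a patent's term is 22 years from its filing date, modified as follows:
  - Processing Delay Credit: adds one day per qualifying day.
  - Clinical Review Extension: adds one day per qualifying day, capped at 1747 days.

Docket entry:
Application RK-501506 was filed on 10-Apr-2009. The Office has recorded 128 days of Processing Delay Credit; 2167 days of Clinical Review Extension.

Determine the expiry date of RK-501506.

Base term: filing date + 22 years → 10 April 2031.
Processing Delay Credit: +128 days → 16 August 2031.
Clinical Review Extension: 2167 days claimed exceeds the 1747-day cap, so +1747 days → 28 May 2036.

2036-05-28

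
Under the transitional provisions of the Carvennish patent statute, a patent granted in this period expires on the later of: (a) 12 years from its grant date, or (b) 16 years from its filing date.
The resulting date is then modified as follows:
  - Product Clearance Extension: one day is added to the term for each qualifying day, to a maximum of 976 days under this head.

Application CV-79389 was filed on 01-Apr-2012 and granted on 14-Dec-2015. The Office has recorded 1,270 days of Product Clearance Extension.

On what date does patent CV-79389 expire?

December 3, 2030

(a) grant + 12 years → 14 December 2027.
(b) filing + 16 years → 1 April 2028.
Later of the two: 1 April 2028.
Product Clearance Extension: 1270 days claimed exceeds the 976-day cap, so +976 days → 3 December 2030.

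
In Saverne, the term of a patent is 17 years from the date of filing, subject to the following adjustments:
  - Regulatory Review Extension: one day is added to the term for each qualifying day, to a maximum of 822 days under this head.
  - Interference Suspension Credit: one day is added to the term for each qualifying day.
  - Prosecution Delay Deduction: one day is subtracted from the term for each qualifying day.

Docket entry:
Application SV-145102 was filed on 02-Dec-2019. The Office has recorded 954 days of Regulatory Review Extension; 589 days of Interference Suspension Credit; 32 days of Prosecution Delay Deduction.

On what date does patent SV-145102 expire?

September 11, 2040

Base term: filing date + 17 years → 2 December 2036.
Regulatory Review Extension: 954 days claimed exceeds the 822-day cap, so +822 days → 4 March 2039.
Interference Suspension Credit: +589 days → 13 October 2040.
Prosecution Delay Deduction: −32 days → 11 September 2040.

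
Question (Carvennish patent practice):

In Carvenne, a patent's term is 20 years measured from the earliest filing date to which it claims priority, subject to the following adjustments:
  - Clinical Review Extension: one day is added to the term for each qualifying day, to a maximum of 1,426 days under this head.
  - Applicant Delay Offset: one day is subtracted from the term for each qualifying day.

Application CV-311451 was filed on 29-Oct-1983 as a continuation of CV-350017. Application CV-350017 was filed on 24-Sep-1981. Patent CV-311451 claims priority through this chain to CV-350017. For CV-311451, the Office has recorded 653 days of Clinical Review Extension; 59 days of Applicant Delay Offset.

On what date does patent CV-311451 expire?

2003-05-11

Earliest priority filing: 24 September 1981.
Base term: 24 September 1981 + 20 years → 24 September 2001.
Clinical Review Extension: 653 days (within the 1426-day cap) → +653 days → 9 July 2003.
Applicant Delay Offset: −59 days → 11 May 2003.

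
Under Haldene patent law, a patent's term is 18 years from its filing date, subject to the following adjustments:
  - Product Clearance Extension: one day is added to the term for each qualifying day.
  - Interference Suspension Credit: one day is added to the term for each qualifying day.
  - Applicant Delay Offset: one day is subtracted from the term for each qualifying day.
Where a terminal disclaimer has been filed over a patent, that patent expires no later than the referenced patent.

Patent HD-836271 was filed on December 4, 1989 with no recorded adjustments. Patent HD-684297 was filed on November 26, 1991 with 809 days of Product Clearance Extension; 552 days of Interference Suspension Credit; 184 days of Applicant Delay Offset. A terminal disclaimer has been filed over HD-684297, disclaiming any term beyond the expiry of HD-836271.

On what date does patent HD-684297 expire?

December 4, 2007

Natural term of HD-684297:
  Base: filing + 18 years → 26 November 2009.
  Product Clearance Extension: +809 days → 13 February 2012.
  Interference Suspension Credit: +552 days → 18 August 2013.
  Applicant Delay Offset: −184 days → 15 February 2013.
Expiry of referenced patent HD-836271:
  Base: filing + 18 years → 4 December 2007.
Terminal disclaimer: HD-684297 expires on the earlier of 15 February 2013 and 4 December 2007.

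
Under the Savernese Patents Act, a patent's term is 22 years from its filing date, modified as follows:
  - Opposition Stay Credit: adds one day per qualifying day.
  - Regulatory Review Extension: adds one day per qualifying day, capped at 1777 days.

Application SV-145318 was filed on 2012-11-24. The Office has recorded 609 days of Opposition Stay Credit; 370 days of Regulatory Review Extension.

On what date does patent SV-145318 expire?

Base term: filing date + 22 years → 24 November 2034.
Opposition Stay Credit: +609 days → 25 July 2036.
Regulatory Review Extension: 370 days (within the 1777-day cap) → +370 days → 30 July 2037.

2037-07-30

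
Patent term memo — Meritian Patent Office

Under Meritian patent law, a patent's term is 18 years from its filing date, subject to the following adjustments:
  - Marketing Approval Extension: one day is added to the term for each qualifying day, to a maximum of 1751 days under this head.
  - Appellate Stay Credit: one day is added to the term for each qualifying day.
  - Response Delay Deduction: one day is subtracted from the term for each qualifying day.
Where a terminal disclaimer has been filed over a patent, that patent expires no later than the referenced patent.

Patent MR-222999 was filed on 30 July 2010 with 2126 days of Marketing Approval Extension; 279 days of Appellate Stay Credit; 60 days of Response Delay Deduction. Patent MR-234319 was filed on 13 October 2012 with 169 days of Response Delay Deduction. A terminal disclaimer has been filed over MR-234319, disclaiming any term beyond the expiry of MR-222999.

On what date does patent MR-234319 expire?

Natural term of MR-234319:
  Base: filing + 18 years → 13 October 2030.
  Response Delay Deduction: −169 days → 27 April 2030.
Expiry of referenced patent MR-222999:
  Base: filing + 18 years → 30 July 2028.
  Marketing Approval Extension: 2126 days claimed exceeds the 1751-day cap, so +1751 days → 16 May 2033.
  Appellate Stay Credit: +279 days → 19 February 2034.
  Response Delay Deduction: −60 days → 21 December 2033.
Terminal disclaimer: MR-234319 expires on the earlier of 27 April 2030 and 21 December 2033.

2030-04-27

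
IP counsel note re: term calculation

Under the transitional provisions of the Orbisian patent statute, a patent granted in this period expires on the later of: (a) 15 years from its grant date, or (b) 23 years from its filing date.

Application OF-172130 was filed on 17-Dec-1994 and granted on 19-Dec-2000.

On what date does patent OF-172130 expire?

(a) grant + 15 years → 19 December 2015.
(b) filing + 23 years → 17 December 2017.
Later of the two: 17 December 2017.

December 17, 2017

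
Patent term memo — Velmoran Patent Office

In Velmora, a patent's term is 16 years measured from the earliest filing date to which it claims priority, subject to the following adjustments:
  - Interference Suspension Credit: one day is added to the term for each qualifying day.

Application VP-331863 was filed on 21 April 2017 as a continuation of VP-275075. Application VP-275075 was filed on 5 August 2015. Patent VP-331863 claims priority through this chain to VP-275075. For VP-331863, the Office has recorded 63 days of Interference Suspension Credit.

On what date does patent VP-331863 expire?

2031-10-07

Earliest priority filing: 5 August 2015.
Base term: 5 August 2015 + 16 years → 5 August 2031.
Interference Suspension Credit: +63 days → 7 October 2031.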